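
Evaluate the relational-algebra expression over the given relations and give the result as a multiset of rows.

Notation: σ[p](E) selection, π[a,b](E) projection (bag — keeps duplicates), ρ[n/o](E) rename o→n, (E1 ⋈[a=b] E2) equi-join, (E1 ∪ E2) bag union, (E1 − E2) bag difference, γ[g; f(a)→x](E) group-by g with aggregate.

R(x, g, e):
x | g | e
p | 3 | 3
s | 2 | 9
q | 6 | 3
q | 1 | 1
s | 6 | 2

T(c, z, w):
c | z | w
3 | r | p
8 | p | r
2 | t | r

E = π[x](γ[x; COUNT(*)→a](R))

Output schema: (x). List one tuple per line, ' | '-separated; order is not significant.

Subexpression sizes:
  R → 5
  γ[x; COUNT(*)→a](R) → 3
  π[x](γ[x; COUNT(*)→a](R)) → 3

== RESULT ==
x
p
q
s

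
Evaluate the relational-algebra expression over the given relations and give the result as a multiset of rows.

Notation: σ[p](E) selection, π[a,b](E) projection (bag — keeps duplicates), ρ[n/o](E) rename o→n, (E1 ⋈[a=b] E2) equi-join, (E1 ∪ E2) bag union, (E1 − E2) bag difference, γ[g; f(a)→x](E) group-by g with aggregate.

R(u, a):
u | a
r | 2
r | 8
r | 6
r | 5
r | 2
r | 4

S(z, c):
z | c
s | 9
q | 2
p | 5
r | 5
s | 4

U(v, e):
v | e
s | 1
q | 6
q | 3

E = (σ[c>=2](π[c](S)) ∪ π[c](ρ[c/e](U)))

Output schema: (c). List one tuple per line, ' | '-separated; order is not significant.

Subexpression sizes:
  S → 5
  π[c](S) → 5
  σ[c>=2](π[c](S)) → 5
  U → 3
  ρ[c/e](U) → 3
  π[c](ρ[c/e](U)) → 3
  (σ[c>=2](π[c](S)) ∪ π[c](ρ[c/e](U))) → 8

== RESULT ==
c
1
2
3
4
5
5
6
9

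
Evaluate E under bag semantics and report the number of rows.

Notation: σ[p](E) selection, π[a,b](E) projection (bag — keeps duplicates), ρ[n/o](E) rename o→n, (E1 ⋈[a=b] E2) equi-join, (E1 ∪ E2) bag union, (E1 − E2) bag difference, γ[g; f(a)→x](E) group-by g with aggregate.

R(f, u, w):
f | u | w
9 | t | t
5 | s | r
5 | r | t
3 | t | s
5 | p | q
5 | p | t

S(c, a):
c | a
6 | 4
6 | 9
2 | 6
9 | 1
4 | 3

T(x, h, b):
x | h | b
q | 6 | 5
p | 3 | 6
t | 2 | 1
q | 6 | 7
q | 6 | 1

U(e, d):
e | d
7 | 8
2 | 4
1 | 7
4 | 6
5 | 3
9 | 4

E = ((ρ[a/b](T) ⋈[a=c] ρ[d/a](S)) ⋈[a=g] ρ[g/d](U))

Subexpression sizes:
  T → 5
  ρ[a/b](T) → 5
  S → 5
  ρ[d/a](S) → 5
  (ρ[a/b](T) ⋈[a=c] ρ[d/a](S)) → 2
  U → 6
  ρ[g/d](U) → 6
  ((ρ[a/b](T) ⋈[a=c] ρ[d/a](S)) ⋈[a=g] ρ[g/d](U)) → 2

|E| = 2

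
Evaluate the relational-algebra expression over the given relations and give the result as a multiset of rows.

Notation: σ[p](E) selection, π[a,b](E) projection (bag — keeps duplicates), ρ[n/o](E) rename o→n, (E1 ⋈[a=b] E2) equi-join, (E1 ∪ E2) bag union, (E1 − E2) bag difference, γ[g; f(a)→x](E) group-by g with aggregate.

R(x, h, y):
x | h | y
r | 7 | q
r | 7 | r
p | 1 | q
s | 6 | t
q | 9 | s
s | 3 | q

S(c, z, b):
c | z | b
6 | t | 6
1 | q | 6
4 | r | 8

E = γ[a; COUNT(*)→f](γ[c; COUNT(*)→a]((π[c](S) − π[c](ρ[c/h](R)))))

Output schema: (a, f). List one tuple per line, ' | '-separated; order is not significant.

Per-node cardinality:
  S → 3
  π[c](S) → 3
  R → 6
  ρ[c/h](R) → 6
  π[c](ρ[c/h](R)) → 6
  (π[c](S) − π[c](ρ[c/h](R))) → 1
  γ[c; COUNT(*)→a]((π[c](S) − π[c](ρ[c/h](R)))) → 1
  γ[a; COUNT(*)→f](γ[c; COUNT(*)→a]((π[c](S) − π[c](ρ[c/h](R))))) → 1

== RESULT ==
a | f
1 | 1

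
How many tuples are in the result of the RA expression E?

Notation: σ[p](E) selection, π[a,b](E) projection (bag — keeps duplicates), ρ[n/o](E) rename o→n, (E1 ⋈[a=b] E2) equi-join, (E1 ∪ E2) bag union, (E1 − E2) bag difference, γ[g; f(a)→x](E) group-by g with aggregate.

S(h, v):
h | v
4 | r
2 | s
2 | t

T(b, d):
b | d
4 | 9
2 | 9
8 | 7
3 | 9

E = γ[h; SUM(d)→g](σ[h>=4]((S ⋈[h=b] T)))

Row counts bottom-up:
  S → 3
  T → 4
  (S ⋈[h=b] T) → 3
  σ[h>=4]((S ⋈[h=b] T)) → 1
  γ[h; SUM(d)→g](σ[h>=4]((S ⋈[h=b] T))) → 1

|E| = 1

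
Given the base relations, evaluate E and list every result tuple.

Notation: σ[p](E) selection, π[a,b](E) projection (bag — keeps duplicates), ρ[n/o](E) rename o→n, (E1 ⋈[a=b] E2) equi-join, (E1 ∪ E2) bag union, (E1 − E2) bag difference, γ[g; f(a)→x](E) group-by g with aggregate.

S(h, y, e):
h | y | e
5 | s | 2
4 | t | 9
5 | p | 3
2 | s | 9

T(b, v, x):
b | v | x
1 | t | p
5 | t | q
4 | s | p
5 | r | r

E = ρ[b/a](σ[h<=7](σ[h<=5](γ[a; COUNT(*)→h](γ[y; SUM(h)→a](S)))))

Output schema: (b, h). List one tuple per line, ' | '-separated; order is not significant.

Per-node cardinality:
  S → 4
  γ[y; SUM(h)→a](S) → 3
  γ[a; COUNT(*)→h](γ[y; SUM(h)→a](S)) → 3
  σ[h<=5](γ[a; COUNT(*)→h](γ[y; SUM(h)→a](S))) → 3
  σ[h<=7](σ[h<=5](γ[a; COUNT(*)→h](γ[y; SUM(h)→a](S)))) → 3
  ρ[b/a](σ[h<=7](σ[h<=5](γ[a; COUNT(*)→h](γ[y; SUM(h)→a](S))))) → 3

== RESULT ==
b | h
4 | 1
5 | 1
7 | 1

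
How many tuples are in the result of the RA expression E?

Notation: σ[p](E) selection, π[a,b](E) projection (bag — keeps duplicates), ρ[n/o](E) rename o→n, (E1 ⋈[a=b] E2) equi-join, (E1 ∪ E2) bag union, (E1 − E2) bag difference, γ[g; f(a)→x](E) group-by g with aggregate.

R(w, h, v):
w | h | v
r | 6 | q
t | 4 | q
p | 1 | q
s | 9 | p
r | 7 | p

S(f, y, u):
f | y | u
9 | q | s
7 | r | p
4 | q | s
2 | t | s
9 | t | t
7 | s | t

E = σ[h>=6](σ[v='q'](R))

Row counts bottom-up:
  R → 5
  σ[v='q'](R) → 3
  σ[h>=6](σ[v='q'](R)) → 1

|E| = 1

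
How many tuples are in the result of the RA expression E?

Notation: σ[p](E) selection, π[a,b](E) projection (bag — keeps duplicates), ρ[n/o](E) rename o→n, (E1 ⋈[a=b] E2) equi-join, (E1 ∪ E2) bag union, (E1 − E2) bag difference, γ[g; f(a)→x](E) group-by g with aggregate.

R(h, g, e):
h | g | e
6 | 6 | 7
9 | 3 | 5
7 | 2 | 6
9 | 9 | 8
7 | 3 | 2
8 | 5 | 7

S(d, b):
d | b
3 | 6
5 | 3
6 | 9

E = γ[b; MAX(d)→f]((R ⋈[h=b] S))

Per-node cardinality:
  R → 6
  S → 3
  (R ⋈[h=b] S) → 3
  γ[b; MAX(d)→f]((R ⋈[h=b] S)) → 2

|E| = 2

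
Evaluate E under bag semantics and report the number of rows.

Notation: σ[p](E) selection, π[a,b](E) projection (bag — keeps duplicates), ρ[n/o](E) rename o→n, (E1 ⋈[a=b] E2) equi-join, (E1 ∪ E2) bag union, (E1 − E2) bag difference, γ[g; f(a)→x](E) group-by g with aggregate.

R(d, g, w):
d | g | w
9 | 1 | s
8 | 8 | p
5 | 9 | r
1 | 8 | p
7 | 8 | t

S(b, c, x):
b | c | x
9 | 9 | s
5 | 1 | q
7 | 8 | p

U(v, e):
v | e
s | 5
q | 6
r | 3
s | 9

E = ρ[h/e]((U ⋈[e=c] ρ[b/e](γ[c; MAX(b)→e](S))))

Stepwise |·|:
  U → 4
  S → 3
  γ[c; MAX(b)→e](S) → 3
  ρ[b/e](γ[c; MAX(b)→e](S)) → 3
  (U ⋈[e=c] ρ[b/e](γ[c; MAX(b)→e](S))) → 1
  ρ[h/e]((U ⋈[e=c] ρ[b/e](γ[c; MAX(b)→e](S)))) → 1

|E| = 1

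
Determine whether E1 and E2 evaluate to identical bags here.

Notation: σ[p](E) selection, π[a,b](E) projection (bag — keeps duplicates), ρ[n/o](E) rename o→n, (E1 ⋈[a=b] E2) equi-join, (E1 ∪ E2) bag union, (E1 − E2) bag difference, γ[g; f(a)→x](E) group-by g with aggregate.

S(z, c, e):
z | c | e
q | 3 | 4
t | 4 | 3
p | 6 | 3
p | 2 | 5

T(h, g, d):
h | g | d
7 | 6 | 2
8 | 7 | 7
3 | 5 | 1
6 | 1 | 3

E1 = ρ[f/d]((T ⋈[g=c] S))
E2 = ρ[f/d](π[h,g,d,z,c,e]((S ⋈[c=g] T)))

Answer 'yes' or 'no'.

E1 row counts bottom-up:
  T → 4
  S → 4
  (T ⋈[g=c] S) → 1
  ρ[f/d]((T ⋈[g=c] S)) → 1
E2 row counts bottom-up:
  S → 4
  T → 4
  (S ⋈[c=g] T) → 1
  π[h,g,d,z,c,e]((S ⋈[c=g] T)) → 1
  ρ[f/d](π[h,g,d,z,c,e]((S ⋈[c=g] T))) → 1

E1 and E2 produce the same multiset:
h | g | f | z | c | e
7 | 6 | 2 | p | 6 | 3

yes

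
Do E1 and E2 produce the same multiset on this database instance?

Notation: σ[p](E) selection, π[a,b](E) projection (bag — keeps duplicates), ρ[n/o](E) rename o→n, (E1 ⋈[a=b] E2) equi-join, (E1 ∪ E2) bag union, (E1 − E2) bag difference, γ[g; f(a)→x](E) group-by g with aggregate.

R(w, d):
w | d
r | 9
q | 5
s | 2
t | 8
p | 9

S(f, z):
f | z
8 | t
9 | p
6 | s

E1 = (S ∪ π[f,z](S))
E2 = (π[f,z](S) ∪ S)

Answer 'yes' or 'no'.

E1 stepwise |·|:
  S → 3
  S → 3
  π[f,z](S) → 3
  (S ∪ π[f,z](S)) → 6
E2 stepwise |·|:
  S → 3
  π[f,z](S) → 3
  S → 3
  (π[f,z](S) ∪ S) → 6

E1 and E2 produce the same multiset:
f | z
6 | s
6 | s
8 | t
8 | t
9 | p
9 | p

yes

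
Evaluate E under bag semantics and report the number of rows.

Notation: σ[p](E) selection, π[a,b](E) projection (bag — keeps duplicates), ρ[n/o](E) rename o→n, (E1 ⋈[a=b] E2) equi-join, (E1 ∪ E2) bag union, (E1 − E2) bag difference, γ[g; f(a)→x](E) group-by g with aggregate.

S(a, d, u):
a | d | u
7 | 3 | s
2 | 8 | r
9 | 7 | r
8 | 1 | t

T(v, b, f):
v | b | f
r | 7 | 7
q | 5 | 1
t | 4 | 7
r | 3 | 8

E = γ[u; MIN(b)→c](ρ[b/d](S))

Row counts bottom-up:
  S → 4
  ρ[b/d](S) → 4
  γ[u; MIN(b)→c](ρ[b/d](S)) → 3

|E| = 3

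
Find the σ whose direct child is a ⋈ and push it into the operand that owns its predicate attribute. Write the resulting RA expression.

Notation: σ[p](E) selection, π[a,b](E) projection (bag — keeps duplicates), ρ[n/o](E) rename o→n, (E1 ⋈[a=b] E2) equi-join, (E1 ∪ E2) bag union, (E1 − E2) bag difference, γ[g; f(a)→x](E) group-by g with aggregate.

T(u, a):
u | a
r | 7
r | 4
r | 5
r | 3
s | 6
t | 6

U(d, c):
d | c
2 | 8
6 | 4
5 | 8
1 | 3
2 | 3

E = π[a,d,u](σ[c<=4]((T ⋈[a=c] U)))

σ filters on c, owned by the right side.
E' = π[a,d,u]((T ⋈[a=c] σ[c<=4](U)))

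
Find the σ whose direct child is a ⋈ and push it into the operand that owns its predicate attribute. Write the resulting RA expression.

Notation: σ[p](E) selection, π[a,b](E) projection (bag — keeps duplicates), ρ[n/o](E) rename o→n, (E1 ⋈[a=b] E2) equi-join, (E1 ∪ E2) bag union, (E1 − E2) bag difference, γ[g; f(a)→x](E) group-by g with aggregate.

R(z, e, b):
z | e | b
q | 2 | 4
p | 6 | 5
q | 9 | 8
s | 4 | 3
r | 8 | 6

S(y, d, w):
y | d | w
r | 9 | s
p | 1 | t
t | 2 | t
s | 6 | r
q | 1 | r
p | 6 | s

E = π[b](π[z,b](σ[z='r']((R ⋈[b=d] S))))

σ filters on z, owned by the left side.
E' = π[b](π[z,b]((σ[z='r'](R) ⋈[b=d] S)))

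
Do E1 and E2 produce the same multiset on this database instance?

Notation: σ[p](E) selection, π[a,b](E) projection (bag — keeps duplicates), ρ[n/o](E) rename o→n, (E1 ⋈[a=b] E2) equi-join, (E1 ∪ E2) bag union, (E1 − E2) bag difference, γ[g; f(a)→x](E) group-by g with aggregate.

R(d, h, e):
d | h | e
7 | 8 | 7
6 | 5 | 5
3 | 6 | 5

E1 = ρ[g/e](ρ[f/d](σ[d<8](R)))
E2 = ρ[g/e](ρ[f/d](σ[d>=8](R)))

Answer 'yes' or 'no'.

E1 row counts bottom-up:
  R → 3
  σ[d<8](R) → 3
  ρ[f/d](σ[d<8](R)) → 3
  ρ[g/e](ρ[f/d](σ[d<8](R))) → 3
E2 row counts bottom-up:
  R → 3
  σ[d>=8](R) → 0
  ρ[f/d](σ[d>=8](R)) → 0
  ρ[g/e](ρ[f/d](σ[d>=8](R))) → 0

E1 result:
f | h | g
3 | 6 | 5
6 | 5 | 5
7 | 8 | 7
E2 result:
f | h | g
(0 rows)
Witness: (3, 6, 5) appears 1× in E1 but 0× in E2.

no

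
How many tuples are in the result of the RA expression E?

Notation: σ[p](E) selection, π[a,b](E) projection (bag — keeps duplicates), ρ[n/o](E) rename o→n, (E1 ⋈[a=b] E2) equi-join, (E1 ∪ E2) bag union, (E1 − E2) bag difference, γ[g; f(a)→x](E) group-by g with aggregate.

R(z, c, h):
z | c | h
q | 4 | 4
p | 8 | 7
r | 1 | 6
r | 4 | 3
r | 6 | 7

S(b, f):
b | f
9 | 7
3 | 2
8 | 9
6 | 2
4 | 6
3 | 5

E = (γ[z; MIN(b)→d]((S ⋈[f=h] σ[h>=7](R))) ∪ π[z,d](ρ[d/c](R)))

Per-node cardinality:
  S → 6
  R → 5
  σ[h>=7](R) → 2
  (S ⋈[f=h] σ[h>=7](R)) → 2
  γ[z; MIN(b)→d]((S ⋈[f=h] σ[h>=7](R))) → 2
  R → 5
  ρ[d/c](R) → 5
  π[z,d](ρ[d/c](R)) → 5
  (γ[z; MIN(b)→d]((S ⋈[f=h] σ[h>=7](R))) ∪ π[z,d](ρ[d/c](R))) → 7

|E| = 7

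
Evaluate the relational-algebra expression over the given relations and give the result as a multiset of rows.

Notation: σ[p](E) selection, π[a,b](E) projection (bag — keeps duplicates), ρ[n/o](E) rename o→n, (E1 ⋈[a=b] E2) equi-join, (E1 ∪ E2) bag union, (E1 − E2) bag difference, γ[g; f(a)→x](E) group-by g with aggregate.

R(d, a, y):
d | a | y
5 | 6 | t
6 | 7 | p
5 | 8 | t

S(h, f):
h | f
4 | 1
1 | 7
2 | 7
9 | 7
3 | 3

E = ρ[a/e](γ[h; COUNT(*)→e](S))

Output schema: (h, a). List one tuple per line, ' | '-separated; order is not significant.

Per-node cardinality:
  S → 5
  γ[h; COUNT(*)→e](S) → 5
  ρ[a/e](γ[h; COUNT(*)→e](S)) → 5

== RESULT ==
h | a
1 | 1
2 | 1
3 | 1
4 | 1
9 | 1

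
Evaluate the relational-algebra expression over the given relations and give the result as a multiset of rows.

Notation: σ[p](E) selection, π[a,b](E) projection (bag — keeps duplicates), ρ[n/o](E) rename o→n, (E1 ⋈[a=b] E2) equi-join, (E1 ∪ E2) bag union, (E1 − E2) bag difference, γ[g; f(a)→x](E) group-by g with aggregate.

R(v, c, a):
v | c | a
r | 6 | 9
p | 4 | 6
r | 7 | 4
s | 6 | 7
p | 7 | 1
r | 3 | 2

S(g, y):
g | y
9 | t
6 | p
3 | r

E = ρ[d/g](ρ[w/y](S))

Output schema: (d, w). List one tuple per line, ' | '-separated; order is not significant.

Subexpression sizes:
  S → 3
  ρ[w/y](S) → 3
  ρ[d/g](ρ[w/y](S)) → 3

== RESULT ==
d | w
3 | r
6 | p
9 | t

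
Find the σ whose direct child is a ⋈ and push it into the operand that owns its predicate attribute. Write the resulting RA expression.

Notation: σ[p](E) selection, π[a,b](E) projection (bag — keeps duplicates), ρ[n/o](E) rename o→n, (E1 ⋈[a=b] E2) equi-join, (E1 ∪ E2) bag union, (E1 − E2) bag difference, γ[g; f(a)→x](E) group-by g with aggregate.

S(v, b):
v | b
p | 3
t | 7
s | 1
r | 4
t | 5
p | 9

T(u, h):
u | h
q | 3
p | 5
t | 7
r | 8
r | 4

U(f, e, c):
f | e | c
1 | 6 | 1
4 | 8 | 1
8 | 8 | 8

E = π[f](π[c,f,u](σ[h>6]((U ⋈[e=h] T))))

σ filters on h, owned by the right side.
E' = π[f](π[c,f,u]((U ⋈[e=h] σ[h>6](T))))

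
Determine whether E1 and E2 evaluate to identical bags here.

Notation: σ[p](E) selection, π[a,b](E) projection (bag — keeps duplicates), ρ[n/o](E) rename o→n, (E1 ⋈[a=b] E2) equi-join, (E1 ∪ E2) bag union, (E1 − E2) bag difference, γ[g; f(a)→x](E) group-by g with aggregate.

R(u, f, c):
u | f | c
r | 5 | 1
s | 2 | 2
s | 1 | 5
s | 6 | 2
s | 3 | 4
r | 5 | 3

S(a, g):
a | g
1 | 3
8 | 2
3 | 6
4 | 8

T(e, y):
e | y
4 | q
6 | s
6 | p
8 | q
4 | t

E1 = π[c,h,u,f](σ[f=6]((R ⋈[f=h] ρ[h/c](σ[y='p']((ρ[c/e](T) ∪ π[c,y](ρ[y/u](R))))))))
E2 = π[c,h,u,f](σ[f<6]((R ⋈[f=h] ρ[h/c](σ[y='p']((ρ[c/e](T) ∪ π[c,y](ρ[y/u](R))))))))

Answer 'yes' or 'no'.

E1 per-node cardinality:
  R → 6
  T → 5
  ρ[c/e](T) → 5
  R → 6
  ρ[y/u](R) → 6
  π[c,y](ρ[y/u](R)) → 6
  (ρ[c/e](T) ∪ π[c,y](ρ[y/u](R))) → 11
  σ[y='p']((ρ[c/e](T) ∪ π[c,y](ρ[y/u](R)))) → 1
  ρ[h/c](σ[y='p']((ρ[c/e](T) ∪ π[c,y](ρ[y/u](R))))) → 1
  (R ⋈[f=h] ρ[h/c](σ[y='p']((ρ[c/e](T) ∪ π[c,y](ρ[y/u](R)))))) → 1
  σ[f=6]((R ⋈[f=h] ρ[h/c](σ[y='p']((ρ[c/e](T) ∪ π[c,y](ρ[y/u](R))))))) → 1
  π[c,h,u,f](σ[f=6]((R ⋈[f=h] ρ[h/c](σ[y='p']((ρ[c/e](T) ∪ π[c,y](ρ[y/u](R)))))))) → 1
E2 per-node cardinality:
  R → 6
  T → 5
  ρ[c/e](T) → 5
  R → 6
  ρ[y/u](R) → 6
  π[c,y](ρ[y/u](R)) → 6
  (ρ[c/e](T) ∪ π[c,y](ρ[y/u](R))) → 11
  σ[y='p']((ρ[c/e](T) ∪ π[c,y](ρ[y/u](R)))) → 1
  ρ[h/c](σ[y='p']((ρ[c/e](T) ∪ π[c,y](ρ[y/u](R))))) → 1
  (R ⋈[f=h] ρ[h/c](σ[y='p']((ρ[c/e](T) ∪ π[c,y](ρ[y/u](R)))))) → 1
  σ[f<6]((R ⋈[f=h] ρ[h/c](σ[y='p']((ρ[c/e](T) ∪ π[c,y](ρ[y/u](R))))))) → 0
  π[c,h,u,f](σ[f<6]((R ⋈[f=h] ρ[h/c](σ[y='p']((ρ[c/e](T) ∪ π[c,y](ρ[y/u](R)))))))) → 0

E1 result:
c | h | u | f
2 | 6 | s | 6
E2 result:
c | h | u | f
(0 rows)
Witness: (2, 6, 's', 6) appears 1× in E1 but 0× in E2.

no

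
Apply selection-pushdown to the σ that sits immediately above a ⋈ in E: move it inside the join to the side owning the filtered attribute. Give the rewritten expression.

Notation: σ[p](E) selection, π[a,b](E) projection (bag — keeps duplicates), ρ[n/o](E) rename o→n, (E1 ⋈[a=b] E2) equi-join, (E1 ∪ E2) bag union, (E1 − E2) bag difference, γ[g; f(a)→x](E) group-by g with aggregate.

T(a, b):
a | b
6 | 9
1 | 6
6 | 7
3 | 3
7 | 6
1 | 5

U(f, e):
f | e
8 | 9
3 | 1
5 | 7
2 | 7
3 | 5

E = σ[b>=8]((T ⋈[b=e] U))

σ filters on b, owned by the left side.
E' = (σ[b>=8](T) ⋈[b=e] U)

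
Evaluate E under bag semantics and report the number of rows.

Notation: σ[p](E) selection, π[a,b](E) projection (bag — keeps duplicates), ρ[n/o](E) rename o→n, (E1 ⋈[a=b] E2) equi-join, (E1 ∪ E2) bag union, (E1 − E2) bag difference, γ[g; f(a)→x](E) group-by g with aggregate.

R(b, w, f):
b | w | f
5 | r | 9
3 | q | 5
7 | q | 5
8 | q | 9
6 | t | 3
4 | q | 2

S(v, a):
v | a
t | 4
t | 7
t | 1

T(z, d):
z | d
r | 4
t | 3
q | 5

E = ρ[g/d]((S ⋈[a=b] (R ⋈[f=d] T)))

Per-node cardinality:
  S → 3
  R → 6
  T → 3
  (R ⋈[f=d] T) → 3
  (S ⋈[a=b] (R ⋈[f=d] T)) → 1
  ρ[g/d]((S ⋈[a=b] (R ⋈[f=d] T))) → 1

|E| = 1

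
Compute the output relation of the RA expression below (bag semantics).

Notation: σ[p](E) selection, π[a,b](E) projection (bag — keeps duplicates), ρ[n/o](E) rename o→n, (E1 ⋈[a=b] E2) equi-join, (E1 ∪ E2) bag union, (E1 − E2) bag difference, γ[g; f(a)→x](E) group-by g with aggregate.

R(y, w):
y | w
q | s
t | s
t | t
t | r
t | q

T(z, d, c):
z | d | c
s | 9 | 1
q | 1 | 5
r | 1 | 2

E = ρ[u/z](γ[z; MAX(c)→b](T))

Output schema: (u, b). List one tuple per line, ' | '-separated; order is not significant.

Per-node cardinality:
  T → 3
  γ[z; MAX(c)→b](T) → 3
  ρ[u/z](γ[z; MAX(c)→b](T)) → 3

== RESULT ==
u | b
q | 5
r | 2
s | 1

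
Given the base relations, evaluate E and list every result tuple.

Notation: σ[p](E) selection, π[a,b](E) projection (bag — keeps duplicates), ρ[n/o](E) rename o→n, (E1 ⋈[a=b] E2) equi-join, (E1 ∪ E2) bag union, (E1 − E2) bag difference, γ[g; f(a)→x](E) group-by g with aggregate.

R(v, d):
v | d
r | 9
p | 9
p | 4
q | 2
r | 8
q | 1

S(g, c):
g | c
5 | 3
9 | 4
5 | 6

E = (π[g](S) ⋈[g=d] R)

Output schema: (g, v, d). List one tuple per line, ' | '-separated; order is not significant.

Stepwise |·|:
  S → 3
  π[g](S) → 3
  R → 6
  (π[g](S) ⋈[g=d] R) → 2

== RESULT ==
g | v | d
9 | p | 9
9 | r | 9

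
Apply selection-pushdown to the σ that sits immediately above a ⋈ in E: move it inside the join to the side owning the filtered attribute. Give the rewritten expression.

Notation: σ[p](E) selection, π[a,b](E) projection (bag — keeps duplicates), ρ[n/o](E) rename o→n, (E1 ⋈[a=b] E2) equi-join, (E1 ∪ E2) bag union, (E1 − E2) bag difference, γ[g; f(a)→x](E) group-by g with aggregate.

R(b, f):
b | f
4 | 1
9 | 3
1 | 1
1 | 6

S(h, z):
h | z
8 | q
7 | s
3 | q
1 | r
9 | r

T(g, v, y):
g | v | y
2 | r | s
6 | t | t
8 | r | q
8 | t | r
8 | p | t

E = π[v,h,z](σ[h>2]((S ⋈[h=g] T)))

σ filters on h, owned by the left side.
E' = π[v,h,z]((σ[h>2](S) ⋈[h=g] T))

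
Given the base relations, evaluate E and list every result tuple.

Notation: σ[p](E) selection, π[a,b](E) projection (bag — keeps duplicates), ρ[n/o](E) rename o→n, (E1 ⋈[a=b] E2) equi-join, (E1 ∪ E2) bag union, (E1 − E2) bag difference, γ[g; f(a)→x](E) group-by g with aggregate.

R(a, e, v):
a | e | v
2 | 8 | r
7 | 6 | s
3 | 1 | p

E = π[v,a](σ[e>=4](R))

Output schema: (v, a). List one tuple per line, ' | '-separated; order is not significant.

Subexpression sizes:
  R → 3
  σ[e>=4](R) → 2
  π[v,a](σ[e>=4](R)) → 2

== RESULT ==
v | a
r | 2
s | 7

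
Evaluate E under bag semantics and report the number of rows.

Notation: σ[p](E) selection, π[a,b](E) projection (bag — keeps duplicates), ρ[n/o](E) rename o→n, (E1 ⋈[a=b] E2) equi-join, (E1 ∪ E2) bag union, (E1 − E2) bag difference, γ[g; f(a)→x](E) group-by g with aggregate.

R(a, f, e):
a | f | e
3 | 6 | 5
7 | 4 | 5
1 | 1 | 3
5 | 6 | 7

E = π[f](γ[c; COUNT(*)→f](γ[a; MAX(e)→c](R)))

Subexpression sizes:
  R → 4
  γ[a; MAX(e)→c](R) → 4
  γ[c; COUNT(*)→f](γ[a; MAX(e)→c](R)) → 3
  π[f](γ[c; COUNT(*)→f](γ[a; MAX(e)→c](R))) → 3

|E| = 3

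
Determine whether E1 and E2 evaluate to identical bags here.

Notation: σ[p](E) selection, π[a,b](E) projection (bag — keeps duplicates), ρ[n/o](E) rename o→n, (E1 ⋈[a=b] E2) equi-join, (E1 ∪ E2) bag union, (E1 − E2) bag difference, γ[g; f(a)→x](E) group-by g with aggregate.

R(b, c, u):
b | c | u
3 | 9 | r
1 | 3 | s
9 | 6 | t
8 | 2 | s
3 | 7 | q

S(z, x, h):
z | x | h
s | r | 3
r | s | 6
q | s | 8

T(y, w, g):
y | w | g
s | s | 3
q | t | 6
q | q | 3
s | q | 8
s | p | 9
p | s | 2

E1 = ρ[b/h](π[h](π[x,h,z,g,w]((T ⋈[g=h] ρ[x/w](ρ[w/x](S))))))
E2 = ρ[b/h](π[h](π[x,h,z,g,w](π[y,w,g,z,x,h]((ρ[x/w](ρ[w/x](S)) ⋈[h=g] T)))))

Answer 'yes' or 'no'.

E1 per-node cardinality:
  T → 6
  S → 3
  ρ[w/x](S) → 3
  ρ[x/w](ρ[w/x](S)) → 3
  (T ⋈[g=h] ρ[x/w](ρ[w/x](S))) → 4
  π[x,h,z,g,w]((T ⋈[g=h] ρ[x/w](ρ[w/x](S)))) → 4
  π[h](π[x,h,z,g,w]((T ⋈[g=h] ρ[x/w](ρ[w/x](S))))) → 4
  ρ[b/h](π[h](π[x,h,z,g,w]((T ⋈[g=h] ρ[x/w](ρ[w/x](S)))))) → 4
E2 per-node cardinality:
  S → 3
  ρ[w/x](S) → 3
  ρ[x/w](ρ[w/x](S)) → 3
  T → 6
  (ρ[x/w](ρ[w/x](S)) ⋈[h=g] T) → 4
  π[y,w,g,z,x,h]((ρ[x/w](ρ[w/x](S)) ⋈[h=g] T)) → 4
  π[x,h,z,g,w](π[y,w,g,z,x,h]((ρ[x/w](ρ[w/x](S)) ⋈[h=g] T))) → 4
  π[h](π[x,h,z,g,w](π[y,w,g,z,x,h]((ρ[x/w](ρ[w/x](S)) ⋈[h=g] T)))) → 4
  ρ[b/h](π[h](π[x,h,z,g,w](π[y,w,g,z,x,h]((ρ[x/w](ρ[w/x](S)) ⋈[h=g] T))))) → 4

E1 and E2 produce the same multiset:
b
3
3
6
8

yes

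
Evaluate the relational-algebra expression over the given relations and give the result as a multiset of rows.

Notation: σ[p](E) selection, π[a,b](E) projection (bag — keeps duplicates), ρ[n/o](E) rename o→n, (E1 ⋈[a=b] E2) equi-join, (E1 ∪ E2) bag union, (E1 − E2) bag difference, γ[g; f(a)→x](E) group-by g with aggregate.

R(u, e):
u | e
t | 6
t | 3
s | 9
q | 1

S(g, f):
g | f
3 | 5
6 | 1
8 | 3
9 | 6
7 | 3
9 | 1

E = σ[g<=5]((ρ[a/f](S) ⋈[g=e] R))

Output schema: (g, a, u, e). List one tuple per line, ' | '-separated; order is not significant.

Stepwise |·|:
  S → 6
  ρ[a/f](S) → 6
  R → 4
  (ρ[a/f](S) ⋈[g=e] R) → 4
  σ[g<=5]((ρ[a/f](S) ⋈[g=e] R)) → 1

== RESULT ==
g | a | u | e
3 | 5 | t | 3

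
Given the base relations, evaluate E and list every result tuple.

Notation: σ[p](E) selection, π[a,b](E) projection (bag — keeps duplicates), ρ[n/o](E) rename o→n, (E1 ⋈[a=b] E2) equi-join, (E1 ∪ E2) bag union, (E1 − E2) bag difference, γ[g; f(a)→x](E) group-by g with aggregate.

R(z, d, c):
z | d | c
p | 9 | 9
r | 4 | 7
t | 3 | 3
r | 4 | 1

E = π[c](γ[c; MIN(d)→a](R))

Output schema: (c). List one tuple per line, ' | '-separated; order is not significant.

Subexpression sizes:
  R → 4
  γ[c; MIN(d)→a](R) → 4
  π[c](γ[c; MIN(d)→a](R)) → 4

== RESULT ==
c
1
3
7
9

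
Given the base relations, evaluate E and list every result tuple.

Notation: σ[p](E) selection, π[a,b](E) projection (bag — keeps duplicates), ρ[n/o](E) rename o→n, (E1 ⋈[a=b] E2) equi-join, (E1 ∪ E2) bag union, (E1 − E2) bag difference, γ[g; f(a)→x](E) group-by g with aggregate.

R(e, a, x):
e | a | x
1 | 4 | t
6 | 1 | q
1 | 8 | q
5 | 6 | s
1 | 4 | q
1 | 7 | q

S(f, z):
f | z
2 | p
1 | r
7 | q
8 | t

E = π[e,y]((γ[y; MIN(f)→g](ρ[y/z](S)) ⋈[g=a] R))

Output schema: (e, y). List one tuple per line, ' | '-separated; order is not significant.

Per-node cardinality:
  S → 4
  ρ[y/z](S) → 4
  γ[y; MIN(f)→g](ρ[y/z](S)) → 4
  R → 6
  (γ[y; MIN(f)→g](ρ[y/z](S)) ⋈[g=a] R) → 3
  π[e,y]((γ[y; MIN(f)→g](ρ[y/z](S)) ⋈[g=a] R)) → 3

== RESULT ==
e | y
1 | q
1 | t
6 | r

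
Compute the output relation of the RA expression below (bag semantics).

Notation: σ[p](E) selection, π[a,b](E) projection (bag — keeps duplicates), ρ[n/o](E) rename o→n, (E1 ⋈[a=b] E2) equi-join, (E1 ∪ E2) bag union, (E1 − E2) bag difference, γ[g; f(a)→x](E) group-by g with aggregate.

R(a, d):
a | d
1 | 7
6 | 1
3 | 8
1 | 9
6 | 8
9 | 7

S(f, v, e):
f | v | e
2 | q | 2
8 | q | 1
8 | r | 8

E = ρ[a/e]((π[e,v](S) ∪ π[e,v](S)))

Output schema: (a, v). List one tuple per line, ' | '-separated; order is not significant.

Per-node cardinality:
  S → 3
  π[e,v](S) → 3
  S → 3
  π[e,v](S) → 3
  (π[e,v](S) ∪ π[e,v](S)) → 6
  ρ[a/e]((π[e,v](S) ∪ π[e,v](S))) → 6

== RESULT ==
a | v
1 | q
1 | q
2 | q
2 | q
8 | r
8 | r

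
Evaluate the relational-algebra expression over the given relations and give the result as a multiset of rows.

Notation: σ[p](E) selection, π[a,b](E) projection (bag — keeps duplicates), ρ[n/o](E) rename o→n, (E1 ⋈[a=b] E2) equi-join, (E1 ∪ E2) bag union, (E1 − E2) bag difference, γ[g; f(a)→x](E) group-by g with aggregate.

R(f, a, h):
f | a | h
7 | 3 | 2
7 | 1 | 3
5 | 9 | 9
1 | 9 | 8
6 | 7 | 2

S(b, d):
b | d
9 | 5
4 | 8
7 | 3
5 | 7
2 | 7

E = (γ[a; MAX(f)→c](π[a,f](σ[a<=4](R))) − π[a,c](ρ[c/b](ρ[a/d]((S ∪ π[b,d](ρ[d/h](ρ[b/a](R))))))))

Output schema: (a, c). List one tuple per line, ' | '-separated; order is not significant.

Per-node cardinality:
  R → 5
  σ[a<=4](R) → 2
  π[a,f](σ[a<=4](R)) → 2
  γ[a; MAX(f)→c](π[a,f](σ[a<=4](R))) → 2
  S → 5
  R → 5
  ρ[b/a](R) → 5
  ρ[d/h](ρ[b/a](R)) → 5
  π[b,d](ρ[d/h](ρ[b/a](R))) → 5
  (S ∪ π[b,d](ρ[d/h](ρ[b/a](R)))) → 10
  ρ[a/d]((S ∪ π[b,d](ρ[d/h](ρ[b/a](R))))) → 10
  ρ[c/b](ρ[a/d]((S ∪ π[b,d](ρ[d/h](ρ[b/a](R)))))) → 10
  π[a,c](ρ[c/b](ρ[a/d]((S ∪ π[b,d](ρ[d/h](ρ[b/a](R))))))) → 10
  (γ[a; MAX(f)→c](π[a,f](σ[a<=4](R))) − π[a,c](ρ[c/b](ρ[a/d]((S ∪ π[b,d](ρ[d/h](ρ[b/a](R)))))))) → 1

== RESULT ==
a | c
1 | 7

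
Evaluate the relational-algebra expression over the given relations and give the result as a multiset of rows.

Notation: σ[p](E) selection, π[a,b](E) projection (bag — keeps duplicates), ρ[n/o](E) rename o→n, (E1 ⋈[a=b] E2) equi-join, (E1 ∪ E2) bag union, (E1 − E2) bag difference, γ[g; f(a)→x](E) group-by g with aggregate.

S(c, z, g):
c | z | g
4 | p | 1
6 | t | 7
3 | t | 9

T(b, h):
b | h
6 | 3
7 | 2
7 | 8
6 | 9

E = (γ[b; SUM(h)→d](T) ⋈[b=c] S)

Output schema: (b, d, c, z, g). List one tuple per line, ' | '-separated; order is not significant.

Subexpression sizes:
  T → 4
  γ[b; SUM(h)→d](T) → 2
  S → 3
  (γ[b; SUM(h)→d](T) ⋈[b=c] S) → 1

== RESULT ==
b | d | c | z | g
6 | 12 | 6 | t | 7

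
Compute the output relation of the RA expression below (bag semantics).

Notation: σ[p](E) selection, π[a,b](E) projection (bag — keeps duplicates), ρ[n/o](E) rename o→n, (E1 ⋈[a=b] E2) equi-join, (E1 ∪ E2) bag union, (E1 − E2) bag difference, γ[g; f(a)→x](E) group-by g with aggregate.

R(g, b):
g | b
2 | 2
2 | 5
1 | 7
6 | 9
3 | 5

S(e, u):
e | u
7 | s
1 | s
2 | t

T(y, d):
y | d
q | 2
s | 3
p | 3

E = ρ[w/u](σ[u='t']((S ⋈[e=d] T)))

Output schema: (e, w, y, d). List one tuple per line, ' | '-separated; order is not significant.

Stepwise |·|:
  S → 3
  T → 3
  (S ⋈[e=d] T) → 1
  σ[u='t']((S ⋈[e=d] T)) → 1
  ρ[w/u](σ[u='t']((S ⋈[e=d] T))) → 1

== RESULT ==
e | w | y | d
2 | t | q | 2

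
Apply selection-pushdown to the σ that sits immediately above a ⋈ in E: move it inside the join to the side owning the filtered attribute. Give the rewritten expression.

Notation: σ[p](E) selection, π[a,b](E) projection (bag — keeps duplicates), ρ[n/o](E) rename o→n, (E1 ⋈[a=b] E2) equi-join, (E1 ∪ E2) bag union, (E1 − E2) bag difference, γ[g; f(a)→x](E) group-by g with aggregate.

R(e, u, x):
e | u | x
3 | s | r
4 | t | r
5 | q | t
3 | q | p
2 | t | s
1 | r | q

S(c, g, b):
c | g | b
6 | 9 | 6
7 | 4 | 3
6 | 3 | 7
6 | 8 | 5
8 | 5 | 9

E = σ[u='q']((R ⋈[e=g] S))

σ filters on u, owned by the left side.
E' = (σ[u='q'](R) ⋈[e=g] S)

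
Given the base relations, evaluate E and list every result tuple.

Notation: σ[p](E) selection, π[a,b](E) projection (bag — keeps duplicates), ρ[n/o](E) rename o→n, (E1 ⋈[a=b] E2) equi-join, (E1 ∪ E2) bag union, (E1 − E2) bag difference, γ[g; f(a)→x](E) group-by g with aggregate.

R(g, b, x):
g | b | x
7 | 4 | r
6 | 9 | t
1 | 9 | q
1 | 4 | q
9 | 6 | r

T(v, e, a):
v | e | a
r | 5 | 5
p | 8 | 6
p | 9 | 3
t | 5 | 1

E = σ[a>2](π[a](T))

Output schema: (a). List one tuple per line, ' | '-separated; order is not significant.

Row counts bottom-up:
  T → 4
  π[a](T) → 4
  σ[a>2](π[a](T)) → 3

== RESULT ==
a
3
5
6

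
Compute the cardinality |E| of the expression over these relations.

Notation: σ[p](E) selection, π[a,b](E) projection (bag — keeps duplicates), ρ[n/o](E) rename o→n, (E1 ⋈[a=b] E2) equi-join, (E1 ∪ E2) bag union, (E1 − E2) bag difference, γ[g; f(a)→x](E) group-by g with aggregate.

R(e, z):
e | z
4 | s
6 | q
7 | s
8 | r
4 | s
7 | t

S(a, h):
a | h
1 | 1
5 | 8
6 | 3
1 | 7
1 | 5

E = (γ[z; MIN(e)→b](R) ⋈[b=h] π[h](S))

Per-node cardinality:
  R → 6
  γ[z; MIN(e)→b](R) → 4
  S → 5
  π[h](S) → 5
  (γ[z; MIN(e)→b](R) ⋈[b=h] π[h](S)) → 2

|E| = 2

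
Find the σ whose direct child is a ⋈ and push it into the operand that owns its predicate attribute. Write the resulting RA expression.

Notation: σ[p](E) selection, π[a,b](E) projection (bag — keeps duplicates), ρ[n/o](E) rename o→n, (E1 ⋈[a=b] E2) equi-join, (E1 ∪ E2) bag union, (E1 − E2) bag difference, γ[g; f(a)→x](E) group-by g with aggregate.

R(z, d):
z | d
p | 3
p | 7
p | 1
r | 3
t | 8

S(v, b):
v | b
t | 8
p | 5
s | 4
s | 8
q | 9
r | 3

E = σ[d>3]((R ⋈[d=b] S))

σ filters on d, owned by the left side.
E' = (σ[d>3](R) ⋈[d=b] S)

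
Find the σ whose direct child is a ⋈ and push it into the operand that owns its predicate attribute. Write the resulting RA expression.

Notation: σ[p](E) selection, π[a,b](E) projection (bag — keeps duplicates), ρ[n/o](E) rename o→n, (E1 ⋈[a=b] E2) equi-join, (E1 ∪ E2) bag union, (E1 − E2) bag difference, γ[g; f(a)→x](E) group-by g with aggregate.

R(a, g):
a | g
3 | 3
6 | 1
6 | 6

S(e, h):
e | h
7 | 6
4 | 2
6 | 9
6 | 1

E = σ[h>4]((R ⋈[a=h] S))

σ filters on h, owned by the right side.
E' = (R ⋈[a=h] σ[h>4](S))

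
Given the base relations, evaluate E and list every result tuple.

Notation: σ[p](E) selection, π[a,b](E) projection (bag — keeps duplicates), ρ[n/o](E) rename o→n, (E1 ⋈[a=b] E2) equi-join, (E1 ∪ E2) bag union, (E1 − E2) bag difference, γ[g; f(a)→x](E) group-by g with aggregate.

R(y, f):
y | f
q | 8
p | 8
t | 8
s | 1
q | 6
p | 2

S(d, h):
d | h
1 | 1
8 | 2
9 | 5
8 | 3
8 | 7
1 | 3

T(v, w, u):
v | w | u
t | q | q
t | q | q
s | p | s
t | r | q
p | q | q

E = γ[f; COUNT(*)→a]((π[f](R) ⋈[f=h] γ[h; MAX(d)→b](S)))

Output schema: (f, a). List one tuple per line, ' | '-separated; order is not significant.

Stepwise |·|:
  R → 6
  π[f](R) → 6
  S → 6
  γ[h; MAX(d)→b](S) → 5
  (π[f](R) ⋈[f=h] γ[h; MAX(d)→b](S)) → 2
  γ[f; COUNT(*)→a]((π[f](R) ⋈[f=h] γ[h; MAX(d)→b](S))) → 2

== RESULT ==
f | a
1 | 1
2 | 1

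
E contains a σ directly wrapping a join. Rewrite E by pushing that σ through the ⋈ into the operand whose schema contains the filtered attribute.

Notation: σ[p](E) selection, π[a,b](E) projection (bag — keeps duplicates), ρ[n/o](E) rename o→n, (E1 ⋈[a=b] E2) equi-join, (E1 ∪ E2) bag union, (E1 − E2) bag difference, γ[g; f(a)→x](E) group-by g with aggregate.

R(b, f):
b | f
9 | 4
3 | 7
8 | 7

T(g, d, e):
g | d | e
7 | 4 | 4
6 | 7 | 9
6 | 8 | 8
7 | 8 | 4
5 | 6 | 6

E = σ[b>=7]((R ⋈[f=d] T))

σ filters on b, owned by the left side.
E' = (σ[b>=7](R) ⋈[f=d] T)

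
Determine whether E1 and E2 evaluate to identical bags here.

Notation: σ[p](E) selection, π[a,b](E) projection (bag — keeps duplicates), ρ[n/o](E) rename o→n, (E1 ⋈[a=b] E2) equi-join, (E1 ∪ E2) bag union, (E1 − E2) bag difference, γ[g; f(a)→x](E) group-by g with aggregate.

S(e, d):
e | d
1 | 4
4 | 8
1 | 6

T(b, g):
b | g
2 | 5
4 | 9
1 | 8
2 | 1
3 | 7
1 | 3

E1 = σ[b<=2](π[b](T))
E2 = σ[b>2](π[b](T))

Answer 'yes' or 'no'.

E1 per-node cardinality:
  T → 6
  π[b](T) → 6
  σ[b<=2](π[b](T)) → 4
E2 per-node cardinality:
  T → 6
  π[b](T) → 6
  σ[b>2](π[b](T)) → 2

E1 result:
b
1
1
2
2
E2 result:
b
3
4
Witness: (1,) appears 2× in E1 but 0× in E2.

no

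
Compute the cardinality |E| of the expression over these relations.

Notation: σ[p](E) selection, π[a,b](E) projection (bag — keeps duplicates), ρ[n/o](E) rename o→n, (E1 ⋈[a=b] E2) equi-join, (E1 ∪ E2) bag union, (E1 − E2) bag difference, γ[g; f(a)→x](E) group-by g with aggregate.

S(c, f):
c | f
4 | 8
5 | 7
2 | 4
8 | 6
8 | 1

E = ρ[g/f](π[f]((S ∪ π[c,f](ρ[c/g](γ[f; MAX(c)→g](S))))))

Per-node cardinality:
  S → 5
  S → 5
  γ[f; MAX(c)→g](S) → 5
  ρ[c/g](γ[f; MAX(c)→g](S)) → 5
  π[c,f](ρ[c/g](γ[f; MAX(c)→g](S))) → 5
  (S ∪ π[c,f](ρ[c/g](γ[f; MAX(c)→g](S)))) → 10
  π[f]((S ∪ π[c,f](ρ[c/g](γ[f; MAX(c)→g](S))))) → 10
  ρ[g/f](π[f]((S ∪ π[c,f](ρ[c/g](γ[f; MAX(c)→g](S)))))) → 10

|E| = 10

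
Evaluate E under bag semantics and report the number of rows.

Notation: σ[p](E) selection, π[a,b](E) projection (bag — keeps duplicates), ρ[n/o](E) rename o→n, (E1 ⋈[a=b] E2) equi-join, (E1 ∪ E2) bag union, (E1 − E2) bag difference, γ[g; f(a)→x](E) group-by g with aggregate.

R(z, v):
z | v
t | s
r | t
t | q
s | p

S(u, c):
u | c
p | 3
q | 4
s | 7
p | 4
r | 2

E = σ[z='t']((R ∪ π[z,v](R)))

Stepwise |·|:
  R → 4
  R → 4
  π[z,v](R) → 4
  (R ∪ π[z,v](R)) → 8
  σ[z='t']((R ∪ π[z,v](R))) → 4

|E| = 4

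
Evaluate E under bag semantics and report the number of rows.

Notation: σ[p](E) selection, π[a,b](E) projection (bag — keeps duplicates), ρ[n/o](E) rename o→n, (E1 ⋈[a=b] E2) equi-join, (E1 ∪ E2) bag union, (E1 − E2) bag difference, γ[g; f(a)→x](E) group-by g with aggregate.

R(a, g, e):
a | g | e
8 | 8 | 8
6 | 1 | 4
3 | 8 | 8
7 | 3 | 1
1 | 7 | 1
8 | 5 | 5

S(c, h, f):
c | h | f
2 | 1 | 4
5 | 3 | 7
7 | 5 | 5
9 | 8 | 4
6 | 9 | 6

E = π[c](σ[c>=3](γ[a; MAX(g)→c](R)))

Per-node cardinality:
  R → 6
  γ[a; MAX(g)→c](R) → 5
  σ[c>=3](γ[a; MAX(g)→c](R)) → 4
  π[c](σ[c>=3](γ[a; MAX(g)→c](R))) → 4

|E| = 4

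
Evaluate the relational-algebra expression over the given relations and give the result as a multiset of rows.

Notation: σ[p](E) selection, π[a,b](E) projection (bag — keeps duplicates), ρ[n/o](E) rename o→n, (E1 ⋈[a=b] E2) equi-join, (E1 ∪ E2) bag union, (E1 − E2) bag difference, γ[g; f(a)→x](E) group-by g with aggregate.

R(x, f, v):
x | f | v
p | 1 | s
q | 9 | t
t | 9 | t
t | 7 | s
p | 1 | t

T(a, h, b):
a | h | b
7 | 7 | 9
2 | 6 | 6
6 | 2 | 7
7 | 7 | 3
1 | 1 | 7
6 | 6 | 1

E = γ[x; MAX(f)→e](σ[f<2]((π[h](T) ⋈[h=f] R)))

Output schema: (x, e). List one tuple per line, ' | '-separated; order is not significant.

Per-node cardinality:
  T → 6
  π[h](T) → 6
  R → 5
  (π[h](T) ⋈[h=f] R) → 4
  σ[f<2]((π[h](T) ⋈[h=f] R)) → 2
  γ[x; MAX(f)→e](σ[f<2]((π[h](T) ⋈[h=f] R))) → 1

== RESULT ==
x | e
p | 1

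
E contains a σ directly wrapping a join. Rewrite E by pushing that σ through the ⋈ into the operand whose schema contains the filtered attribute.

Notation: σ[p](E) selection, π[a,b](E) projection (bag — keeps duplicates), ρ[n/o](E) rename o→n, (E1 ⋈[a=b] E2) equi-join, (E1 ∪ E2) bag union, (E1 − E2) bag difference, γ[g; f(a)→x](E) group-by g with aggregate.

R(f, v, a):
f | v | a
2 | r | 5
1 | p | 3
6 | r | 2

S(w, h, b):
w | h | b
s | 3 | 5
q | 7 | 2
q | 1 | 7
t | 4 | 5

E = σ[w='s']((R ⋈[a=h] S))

σ filters on w, owned by the right side.
E' = (R ⋈[a=h] σ[w='s'](S))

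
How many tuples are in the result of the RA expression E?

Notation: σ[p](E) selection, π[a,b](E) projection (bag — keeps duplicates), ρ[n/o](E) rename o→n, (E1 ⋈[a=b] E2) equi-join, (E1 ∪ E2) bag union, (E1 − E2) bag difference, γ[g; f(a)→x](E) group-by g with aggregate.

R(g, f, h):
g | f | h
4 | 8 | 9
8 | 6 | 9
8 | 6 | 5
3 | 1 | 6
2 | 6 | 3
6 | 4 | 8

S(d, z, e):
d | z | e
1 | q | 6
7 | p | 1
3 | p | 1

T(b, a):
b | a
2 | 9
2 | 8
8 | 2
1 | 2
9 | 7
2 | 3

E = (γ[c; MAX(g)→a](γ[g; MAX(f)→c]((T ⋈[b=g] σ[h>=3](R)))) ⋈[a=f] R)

Subexpression sizes:
  T → 6
  R → 6
  σ[h>=3](R) → 6
  (T ⋈[b=g] σ[h>=3](R)) → 5
  γ[g; MAX(f)→c]((T ⋈[b=g] σ[h>=3](R))) → 2
  γ[c; MAX(g)→a](γ[g; MAX(f)→c]((T ⋈[b=g] σ[h>=3](R)))) → 1
  R → 6
  (γ[c; MAX(g)→a](γ[g; MAX(f)→c]((T ⋈[b=g] σ[h>=3](R)))) ⋈[a=f] R) → 1

|E| = 1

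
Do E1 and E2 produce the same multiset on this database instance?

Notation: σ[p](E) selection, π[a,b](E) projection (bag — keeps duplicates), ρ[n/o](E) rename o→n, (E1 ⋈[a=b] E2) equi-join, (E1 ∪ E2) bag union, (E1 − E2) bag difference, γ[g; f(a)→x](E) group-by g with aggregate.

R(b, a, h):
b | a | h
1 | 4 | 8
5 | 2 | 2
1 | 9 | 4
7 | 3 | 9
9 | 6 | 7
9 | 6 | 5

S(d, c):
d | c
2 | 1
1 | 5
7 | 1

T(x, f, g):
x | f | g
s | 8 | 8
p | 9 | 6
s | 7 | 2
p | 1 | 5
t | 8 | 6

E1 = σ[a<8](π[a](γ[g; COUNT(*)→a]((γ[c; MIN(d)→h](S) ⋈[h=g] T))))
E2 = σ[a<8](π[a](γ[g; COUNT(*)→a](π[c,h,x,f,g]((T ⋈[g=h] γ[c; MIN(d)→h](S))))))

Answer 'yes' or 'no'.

E1 subexpression sizes:
  S → 3
  γ[c; MIN(d)→h](S) → 2
  T → 5
  (γ[c; MIN(d)→h](S) ⋈[h=g] T) → 1
  γ[g; COUNT(*)→a]((γ[c; MIN(d)→h](S) ⋈[h=g] T)) → 1
  π[a](γ[g; COUNT(*)→a]((γ[c; MIN(d)→h](S) ⋈[h=g] T))) → 1
  σ[a<8](π[a](γ[g; COUNT(*)→a]((γ[c; MIN(d)→h](S) ⋈[h=g] T)))) → 1
E2 subexpression sizes:
  T → 5
  S → 3
  γ[c; MIN(d)→h](S) → 2
  (T ⋈[g=h] γ[c; MIN(d)→h](S)) → 1
  π[c,h,x,f,g]((T ⋈[g=h] γ[c; MIN(d)→h](S))) → 1
  γ[g; COUNT(*)→a](π[c,h,x,f,g]((T ⋈[g=h] γ[c; MIN(d)→h](S)))) → 1
  π[a](γ[g; COUNT(*)→a](π[c,h,x,f,g]((T ⋈[g=h] γ[c; MIN(d)→h](S))))) → 1
  σ[a<8](π[a](γ[g; COUNT(*)→a](π[c,h,x,f,g]((T ⋈[g=h] γ[c; MIN(d)→h](S)))))) → 1

E1 and E2 produce the same multiset:
a
1

yes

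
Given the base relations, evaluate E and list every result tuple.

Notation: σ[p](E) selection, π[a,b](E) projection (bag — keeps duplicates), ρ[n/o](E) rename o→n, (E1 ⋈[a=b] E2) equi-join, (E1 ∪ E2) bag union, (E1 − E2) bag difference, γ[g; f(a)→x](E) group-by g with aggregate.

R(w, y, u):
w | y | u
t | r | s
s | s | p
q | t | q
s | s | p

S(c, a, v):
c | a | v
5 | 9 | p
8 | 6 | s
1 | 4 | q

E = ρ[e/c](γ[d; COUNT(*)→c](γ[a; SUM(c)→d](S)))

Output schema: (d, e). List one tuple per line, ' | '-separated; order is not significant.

Per-node cardinality:
  S → 3
  γ[a; SUM(c)→d](S) → 3
  γ[d; COUNT(*)→c](γ[a; SUM(c)→d](S)) → 3
  ρ[e/c](γ[d; COUNT(*)→c](γ[a; SUM(c)→d](S))) → 3

== RESULT ==
d | e
1 | 1
5 | 1
8 | 1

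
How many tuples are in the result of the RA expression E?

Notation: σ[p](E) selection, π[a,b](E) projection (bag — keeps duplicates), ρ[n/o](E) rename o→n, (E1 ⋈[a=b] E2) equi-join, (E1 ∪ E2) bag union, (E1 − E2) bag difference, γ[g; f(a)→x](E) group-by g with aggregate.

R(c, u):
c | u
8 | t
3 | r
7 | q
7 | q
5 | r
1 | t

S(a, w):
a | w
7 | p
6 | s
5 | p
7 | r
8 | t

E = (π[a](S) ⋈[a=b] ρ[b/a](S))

Per-node cardinality:
  S → 5
  π[a](S) → 5
  S → 5
  ρ[b/a](S) → 5
  (π[a](S) ⋈[a=b] ρ[b/a](S)) → 7

|E| = 7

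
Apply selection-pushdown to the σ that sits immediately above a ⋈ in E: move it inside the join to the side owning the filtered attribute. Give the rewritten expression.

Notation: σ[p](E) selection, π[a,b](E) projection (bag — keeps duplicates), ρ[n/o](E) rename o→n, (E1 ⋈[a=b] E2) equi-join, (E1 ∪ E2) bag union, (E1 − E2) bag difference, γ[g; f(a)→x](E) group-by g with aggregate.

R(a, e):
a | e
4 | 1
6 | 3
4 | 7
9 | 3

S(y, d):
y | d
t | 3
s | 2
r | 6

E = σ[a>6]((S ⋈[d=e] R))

σ filters on a, owned by the right side.
E' = (S ⋈[d=e] σ[a>6](R))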